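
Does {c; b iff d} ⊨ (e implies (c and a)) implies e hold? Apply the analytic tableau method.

No

Initial set: {T c; T (b iff d); F ((e implies (c and a)) implies e)}.
F ((e implies (c and a)) implies e): α-rule — add T (e implies (c and a)), F e.
T (b iff d): β-rule — branch into T b, T d  //  F b, F d.
  branch 1 (add T b, T d):
    T (e implies (c and a)): β-rule — branch into F e  //  T (c and a).
      branch 1.1 (add F e):
        ○ open, literals {b=true, c=true, d=true, e=false}.
      branch 1.2 (add T (c and a)):
        T (c and a): α-rule — add T c, T a.
        ○ open, literals {a=true, b=true, c=true, d=true, e=false}.
  branch 2 (add F b, F d):
    T (e implies (c and a)): β-rule — branch into F e  //  T (c and a).
      branch 2.1 (add F e):
        ○ open, literals {b=false, c=true, d=false, e=false}.
      branch 2.2 (add T (c and a)):
        T (c and a): α-rule — add T c, T a.
        ○ open, literals {a=true, b=false, c=true, d=false, e=false}.
0 branches closed, 4 open.
An open branch gives a countermodel: b=true, c=true, d=true, e=false (unmentioned atoms arbitrary); the premises hold there but the conclusion fails.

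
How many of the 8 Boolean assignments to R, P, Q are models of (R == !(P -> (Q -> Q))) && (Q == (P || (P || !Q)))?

1

Initial set: {T ((R == !(P -> (Q -> Q))) && (Q == (P || (P || !Q))))}.
T ((R == !(P -> (Q -> Q))) && (Q == (P || (P || !Q)))): α-rule — add T (R == !(P -> (Q -> Q))), T (Q == (P || (P || !Q))).
T (R == !(P -> (Q -> Q))): β-rule — branch into T R, T !(P -> (Q -> Q))  //  F R, F !(P -> (Q -> Q)).
  branch 1 (add T R, T !(P -> (Q -> Q))):
    T !(P -> (Q -> Q)): α-rule — add T P, F (Q -> Q).
    F (Q -> Q): α-rule — add T Q, F Q.
    × closes — contains both Q and !Q.
  branch 2 (add F R, F !(P -> (Q -> Q))):
    T (Q == (P || (P || !Q))): β-rule — branch into T Q, T (P || (P || !Q))  //  F Q, F (P || (P || !Q)).
      branch 2.1 (add T Q, T (P || (P || !Q))):
        F !(P -> (Q -> Q)): β-rule — branch into F P  //  T (Q -> Q).
          branch 2.1.1 (add F P):
            T (P || (P || !Q)): β-rule — branch into T P  //  T (P || !Q).
              branch 2.1.1.1 (add T P):
                × closes — contains both P and !P.
              branch 2.1.1.2 (add T (P || !Q)):
                T (P || !Q): β-rule — branch into T P  //  T !Q.
                  branch 2.1.1.2.1 (add T P):
                    × closes — contains both P and !P.
                  branch 2.1.1.2.2 (add T !Q):
                    × closes — contains both Q and !Q.
          branch 2.1.2 (add T (Q -> Q)):
            T (P || (P || !Q)): β-rule — branch into T P  //  T (P || !Q).
              branch 2.1.2.1 (add T P):
                T (Q -> Q): β-rule — branch into F Q  //  T Q.
                  branch 2.1.2.1.1 (add F Q):
                    × closes — contains both Q and !Q.
                  branch 2.1.2.1.2 (add T Q):
                    ○ open, literals {P=true, Q=true, R=false}.
              branch 2.1.2.2 (add T (P || !Q)):
                T (Q -> Q): β-rule — branch into F Q  //  T Q.
                  branch 2.1.2.2.1 (add F Q):
                    × closes — contains both Q and !Q.
                  branch 2.1.2.2.2 (add T Q):
                    T (P || !Q): β-rule — branch into T P  //  T !Q.
                      branch 2.1.2.2.2.1 (add T P):
                        ○ open, literals {P=true, Q=true, R=false}.
                      branch 2.1.2.2.2.2 (add T !Q):
                        × closes — contains both Q and !Q.
      branch 2.2 (add F Q, F (P || (P || !Q))):
        F (P || (P || !Q)): α-rule — add F P, F (P || !Q).
        F (P || !Q): α-rule — add F P, F !Q.
        × closes — contains both Q and !Q.
8 branches closed, 2 open.
Each open branch fixes some atoms; the unmentioned ones are free. Counting distinct full assignments: branch {P=true, Q=true, R=false} (none free) contributes 1 new; branch {P=true, Q=true, R=false} (none free) contributes 0 new. Total: 1.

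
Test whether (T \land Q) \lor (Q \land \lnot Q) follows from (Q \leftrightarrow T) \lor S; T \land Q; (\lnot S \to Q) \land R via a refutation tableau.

Yes

Initial set: {((Q \leftrightarrow T) \lor S); (T \land Q); ((\lnot S \to Q) \land R); \lnot ((T \land Q) \lor (Q \land \lnot Q))}.
(T \land Q): α-rule — add T, Q.
((\lnot S \to Q) \land R): α-rule — add (\lnot S \to Q), R.
\lnot ((T \land Q) \lor (Q \land \lnot Q)): α-rule — add \lnot (T \land Q), \lnot (Q \land \lnot Q).
((Q \leftrightarrow T) \lor S): β-rule — branch into (Q \leftrightarrow T)  //  S.
  branch 1 (add (Q \leftrightarrow T)):
    (\lnot S \to Q): β-rule — branch into \lnot \lnot S  //  Q.
      branch 1.1 (add \lnot \lnot S):
        \lnot (T \land Q): β-rule — branch into \lnot T  //  \lnot Q.
          branch 1.1.1 (add \lnot T):
            × closes — contains both T and \lnot T.
          branch 1.1.2 (add \lnot Q):
            × closes — contains both Q and \lnot Q.
      branch 1.2 (add Q):
        \lnot (T \land Q): β-rule — branch into \lnot T  //  \lnot Q.
          branch 1.2.1 (add \lnot T):
            × closes — contains both T and \lnot T.
          branch 1.2.2 (add \lnot Q):
            × closes — contains both Q and \lnot Q.
  branch 2 (add S):
    (\lnot S \to Q): β-rule — branch into \lnot \lnot S  //  Q.
      branch 2.1 (add \lnot \lnot S):
        \lnot (T \land Q): β-rule — branch into \lnot T  //  \lnot Q.
          branch 2.1.1 (add \lnot T):
            × closes — contains both T and \lnot T.
          branch 2.1.2 (add \lnot Q):
            × closes — contains both Q and \lnot Q.
      branch 2.2 (add Q):
        \lnot (T \land Q): β-rule — branch into \lnot T  //  \lnot Q.
          branch 2.2.1 (add \lnot T):
            × closes — contains both T and \lnot T.
          branch 2.2.2 (add \lnot Q):
            × closes — contains both Q and \lnot Q.
All 8 branches close.
Every branch closed, so the premises entail the conclusion.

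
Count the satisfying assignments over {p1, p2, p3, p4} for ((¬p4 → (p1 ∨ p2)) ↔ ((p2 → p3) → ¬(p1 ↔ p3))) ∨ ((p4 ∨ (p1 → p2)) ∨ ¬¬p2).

15

Initial set: {(((¬p4 → (p1 ∨ p2)) ↔ ((p2 → p3) → ¬(p1 ↔ p3))) ∨ ((p4 ∨ (p1 → p2)) ∨ ¬¬p2))}.
(((¬p4 → (p1 ∨ p2)) ↔ ((p2 → p3) → ¬(p1 ↔ p3))) ∨ ((p4 ∨ (p1 → p2)) ∨ ¬¬p2)): β-rule — branch into ((¬p4 → (p1 ∨ p2)) ↔ ((p2 → p3) → ¬(p1 ↔ p3)))  //  ((p4 ∨ (p1 → p2)) ∨ ¬¬p2).
  branch 1 (add ((¬p4 → (p1 ∨ p2)) ↔ ((p2 → p3) → ¬(p1 ↔ p3)))):
    ((¬p4 → (p1 ∨ p2)) ↔ ((p2 → p3) → ¬(p1 ↔ p3))): β-rule — branch into (¬p4 → (p1 ∨ p2)), ((p2 → p3) → ¬(p1 ↔ p3))  //  ¬(¬p4 → (p1 ∨ p2)), ¬((p2 → p3) → ¬(p1 ↔ p3)).
      branch 1.1 (add (¬p4 → (p1 ∨ p2)), ((p2 → p3) → ¬(p1 ↔ p3))):
        (¬p4 → (p1 ∨ p2)): β-rule — branch into ¬¬p4  //  (p1 ∨ p2).
          branch 1.1.1 (add ¬¬p4):
            ((p2 → p3) → ¬(p1 ↔ p3)): β-rule — branch into ¬(p2 → p3)  //  ¬(p1 ↔ p3).
              branch 1.1.1.1 (add ¬(p2 → p3)):
                ¬(p2 → p3): α-rule — add p2, ¬p3.
                ○ open, literals {p2=true, p3=false, p4=true}.
              branch 1.1.1.2 (add ¬(p1 ↔ p3)):
                ¬(p1 ↔ p3): β-rule — branch into p1, ¬p3  //  ¬p1, p3.
                  branch 1.1.1.2.1 (add p1, ¬p3):
                    ○ open, literals {p1=true, p3=false, p4=true}.
                  branch 1.1.1.2.2 (add ¬p1, p3):
                    ○ open, literals {p1=false, p3=true, p4=true}.
          branch 1.1.2 (add (p1 ∨ p2)):
            ((p2 → p3) → ¬(p1 ↔ p3)): β-rule — branch into ¬(p2 → p3)  //  ¬(p1 ↔ p3).
              branch 1.1.2.1 (add ¬(p2 → p3)):
                ¬(p2 → p3): α-rule — add p2, ¬p3.
                (p1 ∨ p2): β-rule — branch into p1  //  p2.
                  branch 1.1.2.1.1 (add p1):
                    ○ open, literals {p1=true, p2=true, p3=false}.
                  branch 1.1.2.1.2 (add p2):
                    ○ open, literals {p2=true, p3=false}.
              branch 1.1.2.2 (add ¬(p1 ↔ p3)):
                (p1 ∨ p2): β-rule — branch into p1  //  p2.
                  branch 1.1.2.2.1 (add p1):
                    ¬(p1 ↔ p3): β-rule — branch into p1, ¬p3  //  ¬p1, p3.
                      branch 1.1.2.2.1.1 (add p1, ¬p3):
                        ○ open, literals {p1=true, p3=false}.
                      branch 1.1.2.2.1.2 (add ¬p1, p3):
                        × closes — contains both p1 and ¬p1.
                  branch 1.1.2.2.2 (add p2):
                    ¬(p1 ↔ p3): β-rule — branch into p1, ¬p3  //  ¬p1, p3.
                      branch 1.1.2.2.2.1 (add p1, ¬p3):
                        ○ open, literals {p1=true, p2=true, p3=false}.
                      branch 1.1.2.2.2.2 (add ¬p1, p3):
                        ○ open, literals {p1=false, p2=true, p3=true}.
      branch 1.2 (add ¬(¬p4 → (p1 ∨ p2)), ¬((p2 → p3) → ¬(p1 ↔ p3))):
        ¬(¬p4 → (p1 ∨ p2)): α-rule — add ¬p4, ¬(p1 ∨ p2).
        ¬((p2 → p3) → ¬(p1 ↔ p3)): α-rule — add (p2 → p3), ¬¬(p1 ↔ p3).
        ¬(p1 ∨ p2): α-rule — add ¬p1, ¬p2.
        (p2 → p3): β-rule — branch into ¬p2  //  p3.
          branch 1.2.1 (add ¬p2):
            ¬¬(p1 ↔ p3): β-rule — branch into p1, p3  //  ¬p1, ¬p3.
              branch 1.2.1.1 (add p1, p3):
                × closes — contains both p1 and ¬p1.
              branch 1.2.1.2 (add ¬p1, ¬p3):
                ○ open, literals {p1=false, p2=false, p3=false, p4=false}.
          branch 1.2.2 (add p3):
            ¬¬(p1 ↔ p3): β-rule — branch into p1, p3  //  ¬p1, ¬p3.
              branch 1.2.2.1 (add p1, p3):
                × closes — contains both p1 and ¬p1.
              branch 1.2.2.2 (add ¬p1, ¬p3):
                × closes — contains both p3 and ¬p3.
  branch 2 (add ((p4 ∨ (p1 → p2)) ∨ ¬¬p2)):
    ((p4 ∨ (p1 → p2)) ∨ ¬¬p2): β-rule — branch into (p4 ∨ (p1 → p2))  //  ¬¬p2.
      branch 2.1 (add (p4 ∨ (p1 → p2))):
        (p4 ∨ (p1 → p2)): β-rule — branch into p4  //  (p1 → p2).
          branch 2.1.1 (add p4):
            ○ open, literals {p4=true}.
          branch 2.1.2 (add (p1 → p2)):
            (p1 → p2): β-rule — branch into ¬p1  //  p2.
              branch 2.1.2.1 (add ¬p1):
                ○ open, literals {p1=false}.
              branch 2.1.2.2 (add p2):
                ○ open, literals {p2=true}.
      branch 2.2 (add ¬¬p2):
        ¬¬p2: drop double negation, giving p2.
        ○ open, literals {p2=true}.
4 branches closed, 13 open.
Each open branch fixes some atoms; the unmentioned ones are free. Counting distinct full assignments: branch {p2=true, p3=false, p4=true} (p1) contributes 2 new; branch {p1=true, p3=false, p4=true} (p2) contributes 1 new; branch {p1=false, p3=true, p4=true} (p2) contributes 2 new; branch {p1=true, p2=true, p3=false} (p4) contributes 1 new; branch {p2=true, p3=false} (p1, p4) contributes 1 new; branch {p1=true, p3=false} (p2, p4) contributes 1 new; branch {p1=true, p2=true, p3=false} (p4) contributes 0 new; branch {p1=false, p2=true, p3=true} (p4) contributes 1 new; branch {p1=false, p2=false, p3=false, p4=false} (none free) contributes 1 new; branch {p4=true} (p1, p2, p3) contributes 3 new; branch {p1=false} (p2, p3, p4) contributes 1 new; branch {p2=true} (p1, p3, p4) contributes 1 new; branch {p2=true} (p1, p3, p4) contributes 0 new. Total: 15.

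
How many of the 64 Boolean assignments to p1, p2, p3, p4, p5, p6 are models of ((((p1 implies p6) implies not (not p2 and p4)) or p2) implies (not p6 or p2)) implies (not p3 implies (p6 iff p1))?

50

Initial set: {(((((p1 implies p6) implies not (not p2 and p4)) or p2) implies (not p6 or p2)) implies (not p3 implies (p6 iff p1)))}.
(((((p1 implies p6) implies not (not p2 and p4)) or p2) implies (not p6 or p2)) implies (not p3 implies (p6 iff p1))): β-rule — branch into not ((((p1 implies p6) implies not (not p2 and p4)) or p2) implies (not p6 or p2))  //  (not p3 implies (p6 iff p1)).
  branch 1 (add not ((((p1 implies p6) implies not (not p2 and p4)) or p2) implies (not p6 or p2))):
    not ((((p1 implies p6) implies not (not p2 and p4)) or p2) implies (not p6 or p2)): α-rule — add (((p1 implies p6) implies not (not p2 and p4)) or p2), not (not p6 or p2).
    not (not p6 or p2): α-rule — add not not p6, not p2.
    (((p1 implies p6) implies not (not p2 and p4)) or p2): β-rule — branch into ((p1 implies p6) implies not (not p2 and p4))  //  p2.
      branch 1.1 (add ((p1 implies p6) implies not (not p2 and p4))):
        ((p1 implies p6) implies not (not p2 and p4)): β-rule — branch into not (p1 implies p6)  //  not (not p2 and p4).
          branch 1.1.1 (add not (p1 implies p6)):
            not (p1 implies p6): α-rule — add p1, not p6.
            × closes — contains both p6 and not p6.
          branch 1.1.2 (add not (not p2 and p4)):
            not (not p2 and p4): β-rule — branch into not not p2  //  not p4.
              branch 1.1.2.1 (add not not p2):
                × closes — contains both p2 and not p2.
              branch 1.1.2.2 (add not p4):
                ○ open, literals {p2=0, p4=0, p6=1}.
      branch 1.2 (add p2):
        × closes — contains both p2 and not p2.
  branch 2 (add (not p3 implies (p6 iff p1))):
    (not p3 implies (p6 iff p1)): β-rule — branch into not not p3  //  (p6 iff p1).
      branch 2.1 (add not not p3):
        ○ open, literals {p3=1}.
      branch 2.2 (add (p6 iff p1)):
        (p6 iff p1): β-rule — branch into p6, p1  //  not p6, not p1.
          branch 2.2.1 (add p6, p1):
            ○ open, literals {p1=1, p6=1}.
          branch 2.2.2 (add not p6, not p1):
            ○ open, literals {p1=0, p6=0}.
3 branches closed, 4 open.
Each open branch fixes some atoms; the unmentioned ones are free. Counting distinct full assignments: branch {p2=0, p4=0, p6=1} (p1, p3, p5) contributes 8 new; branch {p3=1} (p1, p2, p4, p5, p6) contributes 28 new; branch {p1=1, p6=1} (p2, p3, p4, p5) contributes 6 new; branch {p1=0, p6=0} (p2, p3, p4, p5) contributes 8 new. Total: 50.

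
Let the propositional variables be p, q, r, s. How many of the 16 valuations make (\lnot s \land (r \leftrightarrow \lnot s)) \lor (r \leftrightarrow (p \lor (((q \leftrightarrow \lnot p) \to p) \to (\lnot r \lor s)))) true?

Initial set: {((\lnot s \land (r \leftrightarrow \lnot s)) \lor (r \leftrightarrow (p \lor (((q \leftrightarrow \lnot p) \to p) \to (\lnot r \lor s)))))}.
((\lnot s \land (r \leftrightarrow \lnot s)) \lor (r \leftrightarrow (p \lor (((q \leftrightarrow \lnot p) \to p) \to (\lnot r \lor s))))): β-rule — branch into (\lnot s \land (r \leftrightarrow \lnot s))  //  (r \leftrightarrow (p \lor (((q \leftrightarrow \lnot p) \to p) \to (\lnot r \lor s)))).
  branch 1 (add (\lnot s \land (r \leftrightarrow \lnot s))):
    (\lnot s \land (r \leftrightarrow \lnot s)): α-rule — add \lnot s, (r \leftrightarrow \lnot s).
    (r \leftrightarrow \lnot s): β-rule — branch into r, \lnot s  //  \lnot r, \lnot \lnot s.
      branch 1.1 (add r, \lnot s):
        ○ open, literals {r=1, s=0}.
      branch 1.2 (add \lnot r, \lnot \lnot s):
        × closes — contains both s and \lnot s.
  branch 2 (add (r \leftrightarrow (p \lor (((q \leftrightarrow \lnot p) \to p) \to (\lnot r \lor s))))):
    (r \leftrightarrow (p \lor (((q \leftrightarrow \lnot p) \to p) \to (\lnot r \lor s)))): β-rule — branch into r, (p \lor (((q \leftrightarrow \lnot p) \to p) \to (\lnot r \lor s)))  //  \lnot r, \lnot (p \lor (((q \leftrightarrow \lnot p) \to p) \to (\lnot r \lor s))).
      branch 2.1 (add r, (p \lor (((q \leftrightarrow \lnot p) \to p) \to (\lnot r \lor s)))):
        (p \lor (((q \leftrightarrow \lnot p) \to p) \to (\lnot r \lor s))): β-rule — branch into p  //  (((q \leftrightarrow \lnot p) \to p) \to (\lnot r \lor s)).
          branch 2.1.1 (add p):
            ○ open, literals {p=1, r=1}.
          branch 2.1.2 (add (((q \leftrightarrow \lnot p) \to p) \to (\lnot r \lor s))):
            (((q \leftrightarrow \lnot p) \to p) \to (\lnot r \lor s)): β-rule — branch into \lnot ((q \leftrightarrow \lnot p) \to p)  //  (\lnot r \lor s).
              branch 2.1.2.1 (add \lnot ((q \leftrightarrow \lnot p) \to p)):
                \lnot ((q \leftrightarrow \lnot p) \to p): α-rule — add (q \leftrightarrow \lnot p), \lnot p.
                (q \leftrightarrow \lnot p): β-rule — branch into q, \lnot p  //  \lnot q, \lnot \lnot p.
                  branch 2.1.2.1.1 (add q, \lnot p):
                    ○ open, literals {p=0, q=1, r=1}.
                  branch 2.1.2.1.2 (add \lnot q, \lnot \lnot p):
                    × closes — contains both p and \lnot p.
              branch 2.1.2.2 (add (\lnot r \lor s)):
                (\lnot r \lor s): β-rule — branch into \lnot r  //  s.
                  branch 2.1.2.2.1 (add \lnot r):
                    × closes — contains both r and \lnot r.
                  branch 2.1.2.2.2 (add s):
                    ○ open, literals {r=1, s=1}.
      branch 2.2 (add \lnot r, \lnot (p \lor (((q \leftrightarrow \lnot p) \to p) \to (\lnot r \lor s)))):
        \lnot (p \lor (((q \leftrightarrow \lnot p) \to p) \to (\lnot r \lor s))): α-rule — add \lnot p, \lnot (((q \leftrightarrow \lnot p) \to p) \to (\lnot r \lor s)).
        \lnot (((q \leftrightarrow \lnot p) \to p) \to (\lnot r \lor s)): α-rule — add ((q \leftrightarrow \lnot p) \to p), \lnot (\lnot r \lor s).
        \lnot (\lnot r \lor s): α-rule — add \lnot \lnot r, \lnot s.
        × closes — contains both r and \lnot r.
4 branches closed, 4 open.
Each open branch fixes some atoms; the unmentioned ones are free. Counting distinct full assignments: branch {r=1, s=0} (p, q) contributes 4 new; branch {p=1, r=1} (q, s) contributes 2 new; branch {p=0, q=1, r=1} (s) contributes 1 new; branch {r=1, s=1} (p, q) contributes 1 new. Total: 8.

8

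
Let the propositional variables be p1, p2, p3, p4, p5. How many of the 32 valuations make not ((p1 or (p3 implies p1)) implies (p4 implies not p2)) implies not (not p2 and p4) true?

Initial set: {(not ((p1 or (p3 implies p1)) implies (p4 implies not p2)) implies not (not p2 and p4))}.
(not ((p1 or (p3 implies p1)) implies (p4 implies not p2)) implies not (not p2 and p4)): β-rule — branch into not not ((p1 or (p3 implies p1)) implies (p4 implies not p2))  //  not (not p2 and p4).
  branch 1 (add not not ((p1 or (p3 implies p1)) implies (p4 implies not p2))):
    not not ((p1 or (p3 implies p1)) implies (p4 implies not p2)): β-rule — branch into not (p1 or (p3 implies p1))  //  (p4 implies not p2).
      branch 1.1 (add not (p1 or (p3 implies p1))):
        not (p1 or (p3 implies p1)): α-rule — add not p1, not (p3 implies p1).
        not (p3 implies p1): α-rule — add p3, not p1.
        ○ open, literals {p1=false, p3=true}.
      branch 1.2 (add (p4 implies not p2)):
        (p4 implies not p2): β-rule — branch into not p4  //  not p2.
          branch 1.2.1 (add not p4):
            ○ open, literals {p4=false}.
          branch 1.2.2 (add not p2):
            ○ open, literals {p2=false}.
  branch 2 (add not (not p2 and p4)):
    not (not p2 and p4): β-rule — branch into not not p2  //  not p4.
      branch 2.1 (add not not p2):
        ○ open, literals {p2=true}.
      branch 2.2 (add not p4):
        ○ open, literals {p4=false}.
0 branches closed, 5 open.
Each open branch fixes some atoms; the unmentioned ones are free. Counting distinct full assignments: branch {p1=false, p3=true} (p2, p4, p5) contributes 8 new; branch {p4=false} (p1, p2, p3, p5) contributes 12 new; branch {p2=false} (p1, p3, p4, p5) contributes 6 new; branch {p2=true} (p1, p3, p4, p5) contributes 6 new; branch {p4=false} (p1, p2, p3, p5) contributes 0 new. Total: 32.

32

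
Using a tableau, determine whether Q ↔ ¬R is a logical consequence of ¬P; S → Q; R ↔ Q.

Initial set: {T ¬P; T (S → Q); T (R ↔ Q); F (Q ↔ ¬R)}.
T (S → Q): β-rule — branch into F S  //  T Q.
  branch 1 (add F S):
    T (R ↔ Q): β-rule — branch into T R, T Q  //  F R, F Q.
      branch 1.1 (add T R, T Q):
        F (Q ↔ ¬R): β-rule — branch into T Q, F ¬R  //  F Q, T ¬R.
          branch 1.1.1 (add T Q, F ¬R):
            ○ open, literals {P=false, Q=true, R=true, S=false}.
          branch 1.1.2 (add F Q, T ¬R):
            × closes — contains both Q and ¬Q.
      branch 1.2 (add F R, F Q):
        F (Q ↔ ¬R): β-rule — branch into T Q, F ¬R  //  F Q, T ¬R.
          branch 1.2.1 (add T Q, F ¬R):
            × closes — contains both Q and ¬Q.
          branch 1.2.2 (add F Q, T ¬R):
            ○ open, literals {P=false, Q=false, R=false, S=false}.
  branch 2 (add T Q):
    T (R ↔ Q): β-rule — branch into T R, T Q  //  F R, F Q.
      branch 2.1 (add T R, T Q):
        F (Q ↔ ¬R): β-rule — branch into T Q, F ¬R  //  F Q, T ¬R.
          branch 2.1.1 (add T Q, F ¬R):
            ○ open, literals {P=false, Q=true, R=true}.
          branch 2.1.2 (add F Q, T ¬R):
            × closes — contains both Q and ¬Q.
      branch 2.2 (add F R, F Q):
        × closes — contains both Q and ¬Q.
4 branches closed, 3 open.
An open branch gives a countermodel: P=false, Q=true, R=true, S=false (unmentioned atoms arbitrary); the premises hold there but the conclusion fails.

No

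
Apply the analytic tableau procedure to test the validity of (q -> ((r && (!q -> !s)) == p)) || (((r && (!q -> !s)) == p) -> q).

Valid

Assume the negation and expand:
Initial set: {!((q -> ((r && (!q -> !s)) == p)) || (((r && (!q -> !s)) == p) -> q))}.
!((q -> ((r && (!q -> !s)) == p)) || (((r && (!q -> !s)) == p) -> q)): α-rule — add !(q -> ((r && (!q -> !s)) == p)), !(((r && (!q -> !s)) == p) -> q).
!(q -> ((r && (!q -> !s)) == p)): α-rule — add q, !((r && (!q -> !s)) == p).
!(((r && (!q -> !s)) == p) -> q): α-rule — add ((r && (!q -> !s)) == p), !q.
× closes — contains both q and !q.
All 1 branch closes.
Every branch closed, so the negation is unsatisfiable and the formula is valid.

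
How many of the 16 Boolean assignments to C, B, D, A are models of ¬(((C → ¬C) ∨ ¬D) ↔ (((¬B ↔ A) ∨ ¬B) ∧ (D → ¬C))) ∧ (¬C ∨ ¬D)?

3

Initial set: {(¬(((C → ¬C) ∨ ¬D) ↔ (((¬B ↔ A) ∨ ¬B) ∧ (D → ¬C))) ∧ (¬C ∨ ¬D))}.
(¬(((C → ¬C) ∨ ¬D) ↔ (((¬B ↔ A) ∨ ¬B) ∧ (D → ¬C))) ∧ (¬C ∨ ¬D)): α-rule — add ¬(((C → ¬C) ∨ ¬D) ↔ (((¬B ↔ A) ∨ ¬B) ∧ (D → ¬C))), (¬C ∨ ¬D).
¬(((C → ¬C) ∨ ¬D) ↔ (((¬B ↔ A) ∨ ¬B) ∧ (D → ¬C))): β-rule — branch into ((C → ¬C) ∨ ¬D), ¬(((¬B ↔ A) ∨ ¬B) ∧ (D → ¬C))  //  ¬((C → ¬C) ∨ ¬D), (((¬B ↔ A) ∨ ¬B) ∧ (D → ¬C)).
  branch 1 (add ((C → ¬C) ∨ ¬D), ¬(((¬B ↔ A) ∨ ¬B) ∧ (D → ¬C))):
    (¬C ∨ ¬D): β-rule — branch into ¬C  //  ¬D.
      branch 1.1 (add ¬C):
        ((C → ¬C) ∨ ¬D): β-rule — branch into (C → ¬C)  //  ¬D.
          branch 1.1.1 (add (C → ¬C)):
            ¬(((¬B ↔ A) ∨ ¬B) ∧ (D → ¬C)): β-rule — branch into ¬((¬B ↔ A) ∨ ¬B)  //  ¬(D → ¬C).
              branch 1.1.1.1 (add ¬((¬B ↔ A) ∨ ¬B)):
                ¬((¬B ↔ A) ∨ ¬B): α-rule — add ¬(¬B ↔ A), ¬¬B.
                (C → ¬C): β-rule — branch into ¬C  //  ¬C.
                  branch 1.1.1.1.1 (add ¬C):
                    ¬(¬B ↔ A): β-rule — branch into ¬B, ¬A  //  ¬¬B, A.
                      branch 1.1.1.1.1.1 (add ¬B, ¬A):
                        × closes — contains both B and ¬B.
                      branch 1.1.1.1.1.2 (add ¬¬B, A):
                        ○ open, literals {A=T, B=T, C=F}.
                  branch 1.1.1.1.2 (add ¬C):
                    ¬(¬B ↔ A): β-rule — branch into ¬B, ¬A  //  ¬¬B, A.
                      branch 1.1.1.1.2.1 (add ¬B, ¬A):
                        × closes — contains both B and ¬B.
                      branch 1.1.1.1.2.2 (add ¬¬B, A):
                        ○ open, literals {A=T, B=T, C=F}.
              branch 1.1.1.2 (add ¬(D → ¬C)):
                ¬(D → ¬C): α-rule — add D, ¬¬C.
                × closes — contains both C and ¬C.
          branch 1.1.2 (add ¬D):
            ¬(((¬B ↔ A) ∨ ¬B) ∧ (D → ¬C)): β-rule — branch into ¬((¬B ↔ A) ∨ ¬B)  //  ¬(D → ¬C).
              branch 1.1.2.1 (add ¬((¬B ↔ A) ∨ ¬B)):
                ¬((¬B ↔ A) ∨ ¬B): α-rule — add ¬(¬B ↔ A), ¬¬B.
                ¬(¬B ↔ A): β-rule — branch into ¬B, ¬A  //  ¬¬B, A.
                  branch 1.1.2.1.1 (add ¬B, ¬A):
                    × closes — contains both B and ¬B.
                  branch 1.1.2.1.2 (add ¬¬B, A):
                    ○ open, literals {A=T, B=T, C=F, D=F}.
              branch 1.1.2.2 (add ¬(D → ¬C)):
                ¬(D → ¬C): α-rule — add D, ¬¬C.
                × closes — contains both D and ¬D.
      branch 1.2 (add ¬D):
        ((C → ¬C) ∨ ¬D): β-rule — branch into (C → ¬C)  //  ¬D.
          branch 1.2.1 (add (C → ¬C)):
            ¬(((¬B ↔ A) ∨ ¬B) ∧ (D → ¬C)): β-rule — branch into ¬((¬B ↔ A) ∨ ¬B)  //  ¬(D → ¬C).
              branch 1.2.1.1 (add ¬((¬B ↔ A) ∨ ¬B)):
                ¬((¬B ↔ A) ∨ ¬B): α-rule — add ¬(¬B ↔ A), ¬¬B.
                (C → ¬C): β-rule — branch into ¬C  //  ¬C.
                  branch 1.2.1.1.1 (add ¬C):
                    ¬(¬B ↔ A): β-rule — branch into ¬B, ¬A  //  ¬¬B, A.
                      branch 1.2.1.1.1.1 (add ¬B, ¬A):
                        × closes — contains both B and ¬B.
                      branch 1.2.1.1.1.2 (add ¬¬B, A):
                        ○ open, literals {A=T, B=T, C=F, D=F}.
                  branch 1.2.1.1.2 (add ¬C):
                    ¬(¬B ↔ A): β-rule — branch into ¬B, ¬A  //  ¬¬B, A.
                      branch 1.2.1.1.2.1 (add ¬B, ¬A):
                        × closes — contains both B and ¬B.
                      branch 1.2.1.1.2.2 (add ¬¬B, A):
                        ○ open, literals {A=T, B=T, C=F, D=F}.
              branch 1.2.1.2 (add ¬(D → ¬C)):
                ¬(D → ¬C): α-rule — add D, ¬¬C.
                × closes — contains both D and ¬D.
          branch 1.2.2 (add ¬D):
            ¬(((¬B ↔ A) ∨ ¬B) ∧ (D → ¬C)): β-rule — branch into ¬((¬B ↔ A) ∨ ¬B)  //  ¬(D → ¬C).
              branch 1.2.2.1 (add ¬((¬B ↔ A) ∨ ¬B)):
                ¬((¬B ↔ A) ∨ ¬B): α-rule — add ¬(¬B ↔ A), ¬¬B.
                ¬(¬B ↔ A): β-rule — branch into ¬B, ¬A  //  ¬¬B, A.
                  branch 1.2.2.1.1 (add ¬B, ¬A):
                    × closes — contains both B and ¬B.
                  branch 1.2.2.1.2 (add ¬¬B, A):
                    ○ open, literals {A=T, B=T, D=F}.
              branch 1.2.2.2 (add ¬(D → ¬C)):
                ¬(D → ¬C): α-rule — add D, ¬¬C.
                × closes — contains both D and ¬D.
  branch 2 (add ¬((C → ¬C) ∨ ¬D), (((¬B ↔ A) ∨ ¬B) ∧ (D → ¬C))):
    ¬((C → ¬C) ∨ ¬D): α-rule — add ¬(C → ¬C), ¬¬D.
    (((¬B ↔ A) ∨ ¬B) ∧ (D → ¬C)): α-rule — add ((¬B ↔ A) ∨ ¬B), (D → ¬C).
    ¬(C → ¬C): α-rule — add C, ¬¬C.
    (¬C ∨ ¬D): β-rule — branch into ¬C  //  ¬D.
      branch 2.1 (add ¬C):
        × closes — contains both C and ¬C.
      branch 2.2 (add ¬D):
        × closes — contains both D and ¬D.
12 branches closed, 6 open.
Each open branch fixes some atoms; the unmentioned ones are free. Counting distinct full assignments: branch {A=T, B=T, C=F} (D) contributes 2 new; branch {A=T, B=T, C=F} (D) contributes 0 new; branch {A=T, B=T, C=F, D=F} (none free) contributes 0 new; branch {A=T, B=T, C=F, D=F} (none free) contributes 0 new; branch {A=T, B=T, C=F, D=F} (none free) contributes 0 new; branch {A=T, B=T, D=F} (C) contributes 1 new. Total: 3.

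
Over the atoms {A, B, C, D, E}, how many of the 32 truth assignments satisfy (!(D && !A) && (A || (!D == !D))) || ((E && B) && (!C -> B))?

26

Initial set: {((!(D && !A) && (A || (!D == !D))) || ((E && B) && (!C -> B)))}.
((!(D && !A) && (A || (!D == !D))) || ((E && B) && (!C -> B))): β-rule — branch into (!(D && !A) && (A || (!D == !D)))  //  ((E && B) && (!C -> B)).
  branch 1 (add (!(D && !A) && (A || (!D == !D)))):
    (!(D && !A) && (A || (!D == !D))): α-rule — add !(D && !A), (A || (!D == !D)).
    !(D && !A): β-rule — branch into !D  //  !!A.
      branch 1.1 (add !D):
        (A || (!D == !D)): β-rule — branch into A  //  (!D == !D).
          branch 1.1.1 (add A):
            ○ open, literals {A=T, D=F}.
          branch 1.1.2 (add (!D == !D)):
            (!D == !D): β-rule — branch into !D, !D  //  !!D, !!D.
              branch 1.1.2.1 (add !D, !D):
                ○ open, literals {D=F}.
              branch 1.1.2.2 (add !!D, !!D):
                × closes — contains both D and !D.
      branch 1.2 (add !!A):
        (A || (!D == !D)): β-rule — branch into A  //  (!D == !D).
          branch 1.2.1 (add A):
            ○ open, literals {A=T}.
          branch 1.2.2 (add (!D == !D)):
            (!D == !D): β-rule — branch into !D, !D  //  !!D, !!D.
              branch 1.2.2.1 (add !D, !D):
                ○ open, literals {A=T, D=F}.
              branch 1.2.2.2 (add !!D, !!D):
                ○ open, literals {A=T, D=T}.
  branch 2 (add ((E && B) && (!C -> B))):
    ((E && B) && (!C -> B)): α-rule — add (E && B), (!C -> B).
    (E && B): α-rule — add E, B.
    (!C -> B): β-rule — branch into !!C  //  B.
      branch 2.1 (add !!C):
        ○ open, literals {B=T, C=T, E=T}.
      branch 2.2 (add B):
        ○ open, literals {B=T, E=T}.
1 branch closed, 7 open.
Each open branch fixes some atoms; the unmentioned ones are free. Counting distinct full assignments: branch {A=T, D=F} (B, C, E) contributes 8 new; branch {D=F} (A, B, C, E) contributes 8 new; branch {A=T} (B, C, D, E) contributes 8 new; branch {A=T, D=F} (B, C, E) contributes 0 new; branch {A=T, D=T} (B, C, E) contributes 0 new; branch {B=T, C=T, E=T} (A, D) contributes 1 new; branch {B=T, E=T} (A, C, D) contributes 1 new. Total: 26.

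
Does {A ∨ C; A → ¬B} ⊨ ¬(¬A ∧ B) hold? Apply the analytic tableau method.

No

Initial set: {(A ∨ C); (A → ¬B); ¬¬(¬A ∧ B)}.
¬¬(¬A ∧ B): α-rule — add ¬A, B.
(A ∨ C): β-rule — branch into A  //  C.
  branch 1 (add A):
    × closes — contains both A and ¬A.
  branch 2 (add C):
    (A → ¬B): β-rule — branch into ¬A  //  ¬B.
      branch 2.1 (add ¬A):
        ○ open, literals {A=F, B=T, C=T}.
      branch 2.2 (add ¬B):
        × closes — contains both B and ¬B.
2 branches closed, 1 open.
An open branch gives a countermodel: A=F, B=T, C=T (unmentioned atoms arbitrary); the premises hold there but the conclusion fails.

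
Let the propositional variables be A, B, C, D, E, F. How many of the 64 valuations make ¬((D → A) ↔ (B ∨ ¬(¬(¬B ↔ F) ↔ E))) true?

Initial set: {¬((D → A) ↔ (B ∨ ¬(¬(¬B ↔ F) ↔ E)))}.
¬((D → A) ↔ (B ∨ ¬(¬(¬B ↔ F) ↔ E))): β-rule — branch into (D → A), ¬(B ∨ ¬(¬(¬B ↔ F) ↔ E))  //  ¬(D → A), (B ∨ ¬(¬(¬B ↔ F) ↔ E)).
  branch 1 (add (D → A), ¬(B ∨ ¬(¬(¬B ↔ F) ↔ E))):
    ¬(B ∨ ¬(¬(¬B ↔ F) ↔ E)): α-rule — add ¬B, ¬¬(¬(¬B ↔ F) ↔ E).
    (D → A): β-rule — branch into ¬D  //  A.
      branch 1.1 (add ¬D):
        ¬¬(¬(¬B ↔ F) ↔ E): β-rule — branch into ¬(¬B ↔ F), E  //  ¬¬(¬B ↔ F), ¬E.
          branch 1.1.1 (add ¬(¬B ↔ F), E):
            ¬(¬B ↔ F): β-rule — branch into ¬B, ¬F  //  ¬¬B, F.
              branch 1.1.1.1 (add ¬B, ¬F):
                ○ open, literals {B=0, D=0, E=1, F=0}.
              branch 1.1.1.2 (add ¬¬B, F):
                × closes — contains both B and ¬B.
          branch 1.1.2 (add ¬¬(¬B ↔ F), ¬E):
            ¬¬(¬B ↔ F): β-rule — branch into ¬B, F  //  ¬¬B, ¬F.
              branch 1.1.2.1 (add ¬B, F):
                ○ open, literals {B=0, D=0, E=0, F=1}.
              branch 1.1.2.2 (add ¬¬B, ¬F):
                × closes — contains both B and ¬B.
      branch 1.2 (add A):
        ¬¬(¬(¬B ↔ F) ↔ E): β-rule — branch into ¬(¬B ↔ F), E  //  ¬¬(¬B ↔ F), ¬E.
          branch 1.2.1 (add ¬(¬B ↔ F), E):
            ¬(¬B ↔ F): β-rule — branch into ¬B, ¬F  //  ¬¬B, F.
              branch 1.2.1.1 (add ¬B, ¬F):
                ○ open, literals {A=1, B=0, E=1, F=0}.
              branch 1.2.1.2 (add ¬¬B, F):
                × closes — contains both B and ¬B.
          branch 1.2.2 (add ¬¬(¬B ↔ F), ¬E):
            ¬¬(¬B ↔ F): β-rule — branch into ¬B, F  //  ¬¬B, ¬F.
              branch 1.2.2.1 (add ¬B, F):
                ○ open, literals {A=1, B=0, E=0, F=1}.
              branch 1.2.2.2 (add ¬¬B, ¬F):
                × closes — contains both B and ¬B.
  branch 2 (add ¬(D → A), (B ∨ ¬(¬(¬B ↔ F) ↔ E))):
    ¬(D → A): α-rule — add D, ¬A.
    (B ∨ ¬(¬(¬B ↔ F) ↔ E)): β-rule — branch into B  //  ¬(¬(¬B ↔ F) ↔ E).
      branch 2.1 (add B):
        ○ open, literals {A=0, B=1, D=1}.
      branch 2.2 (add ¬(¬(¬B ↔ F) ↔ E)):
        ¬(¬(¬B ↔ F) ↔ E): β-rule — branch into ¬(¬B ↔ F), ¬E  //  ¬¬(¬B ↔ F), E.
          branch 2.2.1 (add ¬(¬B ↔ F), ¬E):
            ¬(¬B ↔ F): β-rule — branch into ¬B, ¬F  //  ¬¬B, F.
              branch 2.2.1.1 (add ¬B, ¬F):
                ○ open, literals {A=0, B=0, D=1, E=0, F=0}.
              branch 2.2.1.2 (add ¬¬B, F):
                ○ open, literals {A=0, B=1, D=1, E=0, F=1}.
          branch 2.2.2 (add ¬¬(¬B ↔ F), E):
            ¬¬(¬B ↔ F): β-rule — branch into ¬B, F  //  ¬¬B, ¬F.
              branch 2.2.2.1 (add ¬B, F):
                ○ open, literals {A=0, B=0, D=1, E=1, F=1}.
              branch 2.2.2.2 (add ¬¬B, ¬F):
                ○ open, literals {A=0, B=1, D=1, E=1, F=0}.
4 branches closed, 9 open.
Each open branch fixes some atoms; the unmentioned ones are free. Counting distinct full assignments: branch {B=0, D=0, E=1, F=0} (A, C) contributes 4 new; branch {B=0, D=0, E=0, F=1} (A, C) contributes 4 new; branch {A=1, B=0, E=1, F=0} (C, D) contributes 2 new; branch {A=1, B=0, E=0, F=1} (C, D) contributes 2 new; branch {A=0, B=1, D=1} (C, E, F) contributes 8 new; branch {A=0, B=0, D=1, E=0, F=0} (C) contributes 2 new; branch {A=0, B=1, D=1, E=0, F=1} (C) contributes 0 new; branch {A=0, B=0, D=1, E=1, F=1} (C) contributes 2 new; branch {A=0, B=1, D=1, E=1, F=0} (C) contributes 0 new. Total: 24.

24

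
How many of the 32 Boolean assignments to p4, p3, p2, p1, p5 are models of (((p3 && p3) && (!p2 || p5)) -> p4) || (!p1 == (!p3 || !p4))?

Initial set: {T ((((p3 && p3) && (!p2 || p5)) -> p4) || (!p1 == (!p3 || !p4)))}.
T ((((p3 && p3) && (!p2 || p5)) -> p4) || (!p1 == (!p3 || !p4))): β-rule — branch into T (((p3 && p3) && (!p2 || p5)) -> p4)  //  T (!p1 == (!p3 || !p4)).
  branch 1 (add T (((p3 && p3) && (!p2 || p5)) -> p4)):
    T (((p3 && p3) && (!p2 || p5)) -> p4): β-rule — branch into F ((p3 && p3) && (!p2 || p5))  //  T p4.
      branch 1.1 (add F ((p3 && p3) && (!p2 || p5))):
        F ((p3 && p3) && (!p2 || p5)): β-rule — branch into F (p3 && p3)  //  F (!p2 || p5).
          branch 1.1.1 (add F (p3 && p3)):
            F (p3 && p3): β-rule — branch into F p3  //  F p3.
              branch 1.1.1.1 (add F p3):
                ○ open, literals {p3=false}.
              branch 1.1.1.2 (add F p3):
                ○ open, literals {p3=false}.
          branch 1.1.2 (add F (!p2 || p5)):
            F (!p2 || p5): α-rule — add F !p2, F p5.
            ○ open, literals {p2=true, p5=false}.
      branch 1.2 (add T p4):
        ○ open, literals {p4=true}.
  branch 2 (add T (!p1 == (!p3 || !p4))):
    T (!p1 == (!p3 || !p4)): β-rule — branch into T !p1, T (!p3 || !p4)  //  F !p1, F (!p3 || !p4).
      branch 2.1 (add T !p1, T (!p3 || !p4)):
        T (!p3 || !p4): β-rule — branch into T !p3  //  T !p4.
          branch 2.1.1 (add T !p3):
            ○ open, literals {p1=false, p3=false}.
          branch 2.1.2 (add T !p4):
            ○ open, literals {p1=false, p4=false}.
      branch 2.2 (add F !p1, F (!p3 || !p4)):
        F (!p3 || !p4): α-rule — add F !p3, F !p4.
        ○ open, literals {p1=true, p3=true, p4=true}.
0 branches closed, 7 open.
Each open branch fixes some atoms; the unmentioned ones are free. Counting distinct full assignments: branch {p3=false} (p4, p2, p1, p5) contributes 16 new; branch {p3=false} (p4, p2, p1, p5) contributes 0 new; branch {p2=true, p5=false} (p4, p3, p1) contributes 4 new; branch {p4=true} (p3, p2, p1, p5) contributes 6 new; branch {p1=false, p3=false} (p4, p2, p5) contributes 0 new; branch {p1=false, p4=false} (p3, p2, p5) contributes 3 new; branch {p1=true, p3=true, p4=true} (p2, p5) contributes 0 new. Total: 29.

29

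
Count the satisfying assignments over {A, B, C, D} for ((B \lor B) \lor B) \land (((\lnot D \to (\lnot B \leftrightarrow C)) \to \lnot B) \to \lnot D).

Initial set: {(((B \lor B) \lor B) \land (((\lnot D \to (\lnot B \leftrightarrow C)) \to \lnot B) \to \lnot D))}.
(((B \lor B) \lor B) \land (((\lnot D \to (\lnot B \leftrightarrow C)) \to \lnot B) \to \lnot D)): α-rule — add ((B \lor B) \lor B), (((\lnot D \to (\lnot B \leftrightarrow C)) \to \lnot B) \to \lnot D).
((B \lor B) \lor B): β-rule — branch into (B \lor B)  //  B.
  branch 1 (add (B \lor B)):
    (((\lnot D \to (\lnot B \leftrightarrow C)) \to \lnot B) \to \lnot D): β-rule — branch into \lnot ((\lnot D \to (\lnot B \leftrightarrow C)) \to \lnot B)  //  \lnot D.
      branch 1.1 (add \lnot ((\lnot D \to (\lnot B \leftrightarrow C)) \to \lnot B)):
        \lnot ((\lnot D \to (\lnot B \leftrightarrow C)) \to \lnot B): α-rule — add (\lnot D \to (\lnot B \leftrightarrow C)), \lnot \lnot B.
        (B \lor B): β-rule — branch into B  //  B.
          branch 1.1.1 (add B):
            (\lnot D \to (\lnot B \leftrightarrow C)): β-rule — branch into \lnot \lnot D  //  (\lnot B \leftrightarrow C).
              branch 1.1.1.1 (add \lnot \lnot D):
                ○ open, literals {B=true, D=true}.
              branch 1.1.1.2 (add (\lnot B \leftrightarrow C)):
                (\lnot B \leftrightarrow C): β-rule — branch into \lnot B, C  //  \lnot \lnot B, \lnot C.
                  branch 1.1.1.2.1 (add \lnot B, C):
                    × closes — contains both B and \lnot B.
                  branch 1.1.1.2.2 (add \lnot \lnot B, \lnot C):
                    ○ open, literals {B=true, C=false}.
          branch 1.1.2 (add B):
            (\lnot D \to (\lnot B \leftrightarrow C)): β-rule — branch into \lnot \lnot D  //  (\lnot B \leftrightarrow C).
              branch 1.1.2.1 (add \lnot \lnot D):
                ○ open, literals {B=true, D=true}.
              branch 1.1.2.2 (add (\lnot B \leftrightarrow C)):
                (\lnot B \leftrightarrow C): β-rule — branch into \lnot B, C  //  \lnot \lnot B, \lnot C.
                  branch 1.1.2.2.1 (add \lnot B, C):
                    × closes — contains both B and \lnot B.
                  branch 1.1.2.2.2 (add \lnot \lnot B, \lnot C):
                    ○ open, literals {B=true, C=false}.
      branch 1.2 (add \lnot D):
        (B \lor B): β-rule — branch into B  //  B.
          branch 1.2.1 (add B):
            ○ open, literals {B=true, D=false}.
          branch 1.2.2 (add B):
            ○ open, literals {B=true, D=false}.
  branch 2 (add B):
    (((\lnot D \to (\lnot B \leftrightarrow C)) \to \lnot B) \to \lnot D): β-rule — branch into \lnot ((\lnot D \to (\lnot B \leftrightarrow C)) \to \lnot B)  //  \lnot D.
      branch 2.1 (add \lnot ((\lnot D \to (\lnot B \leftrightarrow C)) \to \lnot B)):
        \lnot ((\lnot D \to (\lnot B \leftrightarrow C)) \to \lnot B): α-rule — add (\lnot D \to (\lnot B \leftrightarrow C)), \lnot \lnot B.
        (\lnot D \to (\lnot B \leftrightarrow C)): β-rule — branch into \lnot \lnot D  //  (\lnot B \leftrightarrow C).
          branch 2.1.1 (add \lnot \lnot D):
            ○ open, literals {B=true, D=true}.
          branch 2.1.2 (add (\lnot B \leftrightarrow C)):
            (\lnot B \leftrightarrow C): β-rule — branch into \lnot B, C  //  \lnot \lnot B, \lnot C.
              branch 2.1.2.1 (add \lnot B, C):
                × closes — contains both B and \lnot B.
              branch 2.1.2.2 (add \lnot \lnot B, \lnot C):
                ○ open, literals {B=true, C=false}.
      branch 2.2 (add \lnot D):
        ○ open, literals {B=true, D=false}.
3 branches closed, 9 open.
Each open branch fixes some atoms; the unmentioned ones are free. Counting distinct full assignments: branch {B=true, D=true} (A, C) contributes 4 new; branch {B=true, C=false} (A, D) contributes 2 new; branch {B=true, D=true} (A, C) contributes 0 new; branch {B=true, C=false} (A, D) contributes 0 new; branch {B=true, D=false} (A, C) contributes 2 new; branch {B=true, D=false} (A, C) contributes 0 new; branch {B=true, D=true} (A, C) contributes 0 new; branch {B=true, C=false} (A, D) contributes 0 new; branch {B=true, D=false} (A, C) contributes 0 new. Total: 8.

8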